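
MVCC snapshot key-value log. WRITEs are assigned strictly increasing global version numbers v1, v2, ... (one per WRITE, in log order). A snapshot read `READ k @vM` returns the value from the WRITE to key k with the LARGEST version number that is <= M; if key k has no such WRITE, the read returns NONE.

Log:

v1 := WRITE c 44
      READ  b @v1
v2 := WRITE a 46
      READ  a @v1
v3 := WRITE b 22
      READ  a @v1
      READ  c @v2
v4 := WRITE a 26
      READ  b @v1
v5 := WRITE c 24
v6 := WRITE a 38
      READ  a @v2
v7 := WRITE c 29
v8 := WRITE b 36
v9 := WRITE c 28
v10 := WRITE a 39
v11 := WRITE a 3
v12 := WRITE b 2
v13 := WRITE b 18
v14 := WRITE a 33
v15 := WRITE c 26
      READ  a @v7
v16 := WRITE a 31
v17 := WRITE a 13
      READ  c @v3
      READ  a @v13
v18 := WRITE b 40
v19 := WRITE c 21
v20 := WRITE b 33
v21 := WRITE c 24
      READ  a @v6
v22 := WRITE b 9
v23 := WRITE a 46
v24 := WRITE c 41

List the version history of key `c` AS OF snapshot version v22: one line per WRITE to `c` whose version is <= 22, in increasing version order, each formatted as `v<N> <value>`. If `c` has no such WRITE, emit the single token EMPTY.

Answer: v1 44
v5 24
v7 29
v9 28
v15 26
v19 21
v21 24

Derivation:
Scan writes for key=c with version <= 22:
  v1 WRITE c 44 -> keep
  v2 WRITE a 46 -> skip
  v3 WRITE b 22 -> skip
  v4 WRITE a 26 -> skip
  v5 WRITE c 24 -> keep
  v6 WRITE a 38 -> skip
  v7 WRITE c 29 -> keep
  v8 WRITE b 36 -> skip
  v9 WRITE c 28 -> keep
  v10 WRITE a 39 -> skip
  v11 WRITE a 3 -> skip
  v12 WRITE b 2 -> skip
  v13 WRITE b 18 -> skip
  v14 WRITE a 33 -> skip
  v15 WRITE c 26 -> keep
  v16 WRITE a 31 -> skip
  v17 WRITE a 13 -> skip
  v18 WRITE b 40 -> skip
  v19 WRITE c 21 -> keep
  v20 WRITE b 33 -> skip
  v21 WRITE c 24 -> keep
  v22 WRITE b 9 -> skip
  v23 WRITE a 46 -> skip
  v24 WRITE c 41 -> drop (> snap)
Collected: [(1, 44), (5, 24), (7, 29), (9, 28), (15, 26), (19, 21), (21, 24)]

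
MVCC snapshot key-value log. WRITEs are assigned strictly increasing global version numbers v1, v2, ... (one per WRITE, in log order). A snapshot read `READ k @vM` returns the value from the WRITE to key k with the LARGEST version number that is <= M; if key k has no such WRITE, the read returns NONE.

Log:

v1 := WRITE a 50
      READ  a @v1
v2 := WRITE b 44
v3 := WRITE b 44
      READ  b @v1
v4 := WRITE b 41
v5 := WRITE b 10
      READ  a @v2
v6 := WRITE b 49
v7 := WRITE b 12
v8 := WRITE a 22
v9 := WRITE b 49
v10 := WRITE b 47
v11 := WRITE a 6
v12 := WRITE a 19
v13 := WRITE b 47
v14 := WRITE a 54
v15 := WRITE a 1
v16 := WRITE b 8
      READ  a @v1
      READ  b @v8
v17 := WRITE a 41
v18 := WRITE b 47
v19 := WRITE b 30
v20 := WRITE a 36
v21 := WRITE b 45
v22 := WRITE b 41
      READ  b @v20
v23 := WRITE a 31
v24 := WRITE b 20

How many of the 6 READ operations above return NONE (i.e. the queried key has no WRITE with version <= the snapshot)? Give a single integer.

Answer: 1

Derivation:
v1: WRITE a=50  (a history now [(1, 50)])
READ a @v1: history=[(1, 50)] -> pick v1 -> 50
v2: WRITE b=44  (b history now [(2, 44)])
v3: WRITE b=44  (b history now [(2, 44), (3, 44)])
READ b @v1: history=[(2, 44), (3, 44)] -> no version <= 1 -> NONE
v4: WRITE b=41  (b history now [(2, 44), (3, 44), (4, 41)])
v5: WRITE b=10  (b history now [(2, 44), (3, 44), (4, 41), (5, 10)])
READ a @v2: history=[(1, 50)] -> pick v1 -> 50
v6: WRITE b=49  (b history now [(2, 44), (3, 44), (4, 41), (5, 10), (6, 49)])
v7: WRITE b=12  (b history now [(2, 44), (3, 44), (4, 41), (5, 10), (6, 49), (7, 12)])
v8: WRITE a=22  (a history now [(1, 50), (8, 22)])
v9: WRITE b=49  (b history now [(2, 44), (3, 44), (4, 41), (5, 10), (6, 49), (7, 12), (9, 49)])
v10: WRITE b=47  (b history now [(2, 44), (3, 44), (4, 41), (5, 10), (6, 49), (7, 12), (9, 49), (10, 47)])
v11: WRITE a=6  (a history now [(1, 50), (8, 22), (11, 6)])
v12: WRITE a=19  (a history now [(1, 50), (8, 22), (11, 6), (12, 19)])
v13: WRITE b=47  (b history now [(2, 44), (3, 44), (4, 41), (5, 10), (6, 49), (7, 12), (9, 49), (10, 47), (13, 47)])
v14: WRITE a=54  (a history now [(1, 50), (8, 22), (11, 6), (12, 19), (14, 54)])
v15: WRITE a=1  (a history now [(1, 50), (8, 22), (11, 6), (12, 19), (14, 54), (15, 1)])
v16: WRITE b=8  (b history now [(2, 44), (3, 44), (4, 41), (5, 10), (6, 49), (7, 12), (9, 49), (10, 47), (13, 47), (16, 8)])
READ a @v1: history=[(1, 50), (8, 22), (11, 6), (12, 19), (14, 54), (15, 1)] -> pick v1 -> 50
READ b @v8: history=[(2, 44), (3, 44), (4, 41), (5, 10), (6, 49), (7, 12), (9, 49), (10, 47), (13, 47), (16, 8)] -> pick v7 -> 12
v17: WRITE a=41  (a history now [(1, 50), (8, 22), (11, 6), (12, 19), (14, 54), (15, 1), (17, 41)])
v18: WRITE b=47  (b history now [(2, 44), (3, 44), (4, 41), (5, 10), (6, 49), (7, 12), (9, 49), (10, 47), (13, 47), (16, 8), (18, 47)])
v19: WRITE b=30  (b history now [(2, 44), (3, 44), (4, 41), (5, 10), (6, 49), (7, 12), (9, 49), (10, 47), (13, 47), (16, 8), (18, 47), (19, 30)])
v20: WRITE a=36  (a history now [(1, 50), (8, 22), (11, 6), (12, 19), (14, 54), (15, 1), (17, 41), (20, 36)])
v21: WRITE b=45  (b history now [(2, 44), (3, 44), (4, 41), (5, 10), (6, 49), (7, 12), (9, 49), (10, 47), (13, 47), (16, 8), (18, 47), (19, 30), (21, 45)])
v22: WRITE b=41  (b history now [(2, 44), (3, 44), (4, 41), (5, 10), (6, 49), (7, 12), (9, 49), (10, 47), (13, 47), (16, 8), (18, 47), (19, 30), (21, 45), (22, 41)])
READ b @v20: history=[(2, 44), (3, 44), (4, 41), (5, 10), (6, 49), (7, 12), (9, 49), (10, 47), (13, 47), (16, 8), (18, 47), (19, 30), (21, 45), (22, 41)] -> pick v19 -> 30
v23: WRITE a=31  (a history now [(1, 50), (8, 22), (11, 6), (12, 19), (14, 54), (15, 1), (17, 41), (20, 36), (23, 31)])
v24: WRITE b=20  (b history now [(2, 44), (3, 44), (4, 41), (5, 10), (6, 49), (7, 12), (9, 49), (10, 47), (13, 47), (16, 8), (18, 47), (19, 30), (21, 45), (22, 41), (24, 20)])
Read results in order: ['50', 'NONE', '50', '50', '12', '30']
NONE count = 1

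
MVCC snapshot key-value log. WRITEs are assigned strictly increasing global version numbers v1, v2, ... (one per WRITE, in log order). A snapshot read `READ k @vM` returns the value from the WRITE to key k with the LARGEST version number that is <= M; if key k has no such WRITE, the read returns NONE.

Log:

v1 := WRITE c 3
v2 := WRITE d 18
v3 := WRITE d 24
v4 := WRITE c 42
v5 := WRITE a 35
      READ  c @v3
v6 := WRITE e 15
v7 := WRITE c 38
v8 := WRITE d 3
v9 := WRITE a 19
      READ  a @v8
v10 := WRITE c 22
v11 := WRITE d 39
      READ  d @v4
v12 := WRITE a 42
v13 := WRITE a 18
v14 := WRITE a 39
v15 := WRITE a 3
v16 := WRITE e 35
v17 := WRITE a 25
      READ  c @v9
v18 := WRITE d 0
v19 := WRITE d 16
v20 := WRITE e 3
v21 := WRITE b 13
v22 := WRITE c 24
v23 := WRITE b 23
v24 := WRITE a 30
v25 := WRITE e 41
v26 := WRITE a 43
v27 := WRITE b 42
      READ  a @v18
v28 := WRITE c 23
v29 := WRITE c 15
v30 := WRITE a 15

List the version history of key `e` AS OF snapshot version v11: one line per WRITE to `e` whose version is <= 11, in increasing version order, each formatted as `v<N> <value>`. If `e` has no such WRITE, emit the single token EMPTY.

Answer: v6 15

Derivation:
Scan writes for key=e with version <= 11:
  v1 WRITE c 3 -> skip
  v2 WRITE d 18 -> skip
  v3 WRITE d 24 -> skip
  v4 WRITE c 42 -> skip
  v5 WRITE a 35 -> skip
  v6 WRITE e 15 -> keep
  v7 WRITE c 38 -> skip
  v8 WRITE d 3 -> skip
  v9 WRITE a 19 -> skip
  v10 WRITE c 22 -> skip
  v11 WRITE d 39 -> skip
  v12 WRITE a 42 -> skip
  v13 WRITE a 18 -> skip
  v14 WRITE a 39 -> skip
  v15 WRITE a 3 -> skip
  v16 WRITE e 35 -> drop (> snap)
  v17 WRITE a 25 -> skip
  v18 WRITE d 0 -> skip
  v19 WRITE d 16 -> skip
  v20 WRITE e 3 -> drop (> snap)
  v21 WRITE b 13 -> skip
  v22 WRITE c 24 -> skip
  v23 WRITE b 23 -> skip
  v24 WRITE a 30 -> skip
  v25 WRITE e 41 -> drop (> snap)
  v26 WRITE a 43 -> skip
  v27 WRITE b 42 -> skip
  v28 WRITE c 23 -> skip
  v29 WRITE c 15 -> skip
  v30 WRITE a 15 -> skip
Collected: [(6, 15)]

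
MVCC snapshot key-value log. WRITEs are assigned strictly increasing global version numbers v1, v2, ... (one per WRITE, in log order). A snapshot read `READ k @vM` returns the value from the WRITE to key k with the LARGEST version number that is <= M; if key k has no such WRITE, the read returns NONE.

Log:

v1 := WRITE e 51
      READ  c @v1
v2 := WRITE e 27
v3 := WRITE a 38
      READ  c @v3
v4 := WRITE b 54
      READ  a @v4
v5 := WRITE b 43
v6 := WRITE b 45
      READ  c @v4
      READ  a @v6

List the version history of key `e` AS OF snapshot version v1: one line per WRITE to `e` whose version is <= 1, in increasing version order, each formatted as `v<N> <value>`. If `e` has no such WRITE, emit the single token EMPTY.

Answer: v1 51

Derivation:
Scan writes for key=e with version <= 1:
  v1 WRITE e 51 -> keep
  v2 WRITE e 27 -> drop (> snap)
  v3 WRITE a 38 -> skip
  v4 WRITE b 54 -> skip
  v5 WRITE b 43 -> skip
  v6 WRITE b 45 -> skip
Collected: [(1, 51)]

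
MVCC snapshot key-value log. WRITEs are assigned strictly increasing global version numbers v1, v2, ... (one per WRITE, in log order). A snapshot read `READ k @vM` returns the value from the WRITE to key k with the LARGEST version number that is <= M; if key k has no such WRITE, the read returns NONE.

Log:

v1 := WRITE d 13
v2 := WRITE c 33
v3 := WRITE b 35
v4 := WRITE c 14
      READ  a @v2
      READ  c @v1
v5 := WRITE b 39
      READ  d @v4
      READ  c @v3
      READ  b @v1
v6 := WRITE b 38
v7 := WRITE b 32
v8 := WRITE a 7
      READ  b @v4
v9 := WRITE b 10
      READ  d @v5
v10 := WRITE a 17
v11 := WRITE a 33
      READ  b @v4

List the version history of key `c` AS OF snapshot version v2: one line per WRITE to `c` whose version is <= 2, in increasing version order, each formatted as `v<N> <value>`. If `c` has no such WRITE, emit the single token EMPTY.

Scan writes for key=c with version <= 2:
  v1 WRITE d 13 -> skip
  v2 WRITE c 33 -> keep
  v3 WRITE b 35 -> skip
  v4 WRITE c 14 -> drop (> snap)
  v5 WRITE b 39 -> skip
  v6 WRITE b 38 -> skip
  v7 WRITE b 32 -> skip
  v8 WRITE a 7 -> skip
  v9 WRITE b 10 -> skip
  v10 WRITE a 17 -> skip
  v11 WRITE a 33 -> skip
Collected: [(2, 33)]

Answer: v2 33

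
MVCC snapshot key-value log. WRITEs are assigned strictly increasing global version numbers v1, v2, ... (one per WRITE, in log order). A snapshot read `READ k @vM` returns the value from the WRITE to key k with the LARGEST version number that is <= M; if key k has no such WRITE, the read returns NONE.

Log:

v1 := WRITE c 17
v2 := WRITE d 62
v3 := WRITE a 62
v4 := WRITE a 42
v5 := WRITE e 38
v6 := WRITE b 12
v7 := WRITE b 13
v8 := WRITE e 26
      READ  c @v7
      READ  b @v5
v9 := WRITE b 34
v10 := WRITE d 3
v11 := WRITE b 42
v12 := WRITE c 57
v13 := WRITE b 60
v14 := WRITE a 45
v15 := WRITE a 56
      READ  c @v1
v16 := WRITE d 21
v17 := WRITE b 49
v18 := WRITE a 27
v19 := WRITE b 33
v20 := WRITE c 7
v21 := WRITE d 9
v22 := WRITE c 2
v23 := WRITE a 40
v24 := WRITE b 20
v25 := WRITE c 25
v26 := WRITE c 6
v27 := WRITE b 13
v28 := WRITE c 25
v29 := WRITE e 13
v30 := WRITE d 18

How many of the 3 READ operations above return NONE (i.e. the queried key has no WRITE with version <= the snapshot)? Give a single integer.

Answer: 1

Derivation:
v1: WRITE c=17  (c history now [(1, 17)])
v2: WRITE d=62  (d history now [(2, 62)])
v3: WRITE a=62  (a history now [(3, 62)])
v4: WRITE a=42  (a history now [(3, 62), (4, 42)])
v5: WRITE e=38  (e history now [(5, 38)])
v6: WRITE b=12  (b history now [(6, 12)])
v7: WRITE b=13  (b history now [(6, 12), (7, 13)])
v8: WRITE e=26  (e history now [(5, 38), (8, 26)])
READ c @v7: history=[(1, 17)] -> pick v1 -> 17
READ b @v5: history=[(6, 12), (7, 13)] -> no version <= 5 -> NONE
v9: WRITE b=34  (b history now [(6, 12), (7, 13), (9, 34)])
v10: WRITE d=3  (d history now [(2, 62), (10, 3)])
v11: WRITE b=42  (b history now [(6, 12), (7, 13), (9, 34), (11, 42)])
v12: WRITE c=57  (c history now [(1, 17), (12, 57)])
v13: WRITE b=60  (b history now [(6, 12), (7, 13), (9, 34), (11, 42), (13, 60)])
v14: WRITE a=45  (a history now [(3, 62), (4, 42), (14, 45)])
v15: WRITE a=56  (a history now [(3, 62), (4, 42), (14, 45), (15, 56)])
READ c @v1: history=[(1, 17), (12, 57)] -> pick v1 -> 17
v16: WRITE d=21  (d history now [(2, 62), (10, 3), (16, 21)])
v17: WRITE b=49  (b history now [(6, 12), (7, 13), (9, 34), (11, 42), (13, 60), (17, 49)])
v18: WRITE a=27  (a history now [(3, 62), (4, 42), (14, 45), (15, 56), (18, 27)])
v19: WRITE b=33  (b history now [(6, 12), (7, 13), (9, 34), (11, 42), (13, 60), (17, 49), (19, 33)])
v20: WRITE c=7  (c history now [(1, 17), (12, 57), (20, 7)])
v21: WRITE d=9  (d history now [(2, 62), (10, 3), (16, 21), (21, 9)])
v22: WRITE c=2  (c history now [(1, 17), (12, 57), (20, 7), (22, 2)])
v23: WRITE a=40  (a history now [(3, 62), (4, 42), (14, 45), (15, 56), (18, 27), (23, 40)])
v24: WRITE b=20  (b history now [(6, 12), (7, 13), (9, 34), (11, 42), (13, 60), (17, 49), (19, 33), (24, 20)])
v25: WRITE c=25  (c history now [(1, 17), (12, 57), (20, 7), (22, 2), (25, 25)])
v26: WRITE c=6  (c history now [(1, 17), (12, 57), (20, 7), (22, 2), (25, 25), (26, 6)])
v27: WRITE b=13  (b history now [(6, 12), (7, 13), (9, 34), (11, 42), (13, 60), (17, 49), (19, 33), (24, 20), (27, 13)])
v28: WRITE c=25  (c history now [(1, 17), (12, 57), (20, 7), (22, 2), (25, 25), (26, 6), (28, 25)])
v29: WRITE e=13  (e history now [(5, 38), (8, 26), (29, 13)])
v30: WRITE d=18  (d history now [(2, 62), (10, 3), (16, 21), (21, 9), (30, 18)])
Read results in order: ['17', 'NONE', '17']
NONE count = 1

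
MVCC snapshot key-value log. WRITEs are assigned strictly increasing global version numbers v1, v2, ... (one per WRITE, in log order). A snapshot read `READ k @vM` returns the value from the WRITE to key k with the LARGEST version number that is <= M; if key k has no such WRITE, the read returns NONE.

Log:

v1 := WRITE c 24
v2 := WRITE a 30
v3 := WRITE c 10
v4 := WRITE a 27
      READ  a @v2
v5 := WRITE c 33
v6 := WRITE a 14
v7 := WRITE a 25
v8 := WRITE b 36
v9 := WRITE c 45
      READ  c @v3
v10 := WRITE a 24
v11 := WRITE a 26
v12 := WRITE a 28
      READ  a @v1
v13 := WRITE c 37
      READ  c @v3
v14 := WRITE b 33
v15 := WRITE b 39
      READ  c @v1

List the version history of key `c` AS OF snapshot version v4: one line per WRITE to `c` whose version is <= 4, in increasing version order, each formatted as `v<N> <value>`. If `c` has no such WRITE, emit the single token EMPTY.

Answer: v1 24
v3 10

Derivation:
Scan writes for key=c with version <= 4:
  v1 WRITE c 24 -> keep
  v2 WRITE a 30 -> skip
  v3 WRITE c 10 -> keep
  v4 WRITE a 27 -> skip
  v5 WRITE c 33 -> drop (> snap)
  v6 WRITE a 14 -> skip
  v7 WRITE a 25 -> skip
  v8 WRITE b 36 -> skip
  v9 WRITE c 45 -> drop (> snap)
  v10 WRITE a 24 -> skip
  v11 WRITE a 26 -> skip
  v12 WRITE a 28 -> skip
  v13 WRITE c 37 -> drop (> snap)
  v14 WRITE b 33 -> skip
  v15 WRITE b 39 -> skip
Collected: [(1, 24), (3, 10)]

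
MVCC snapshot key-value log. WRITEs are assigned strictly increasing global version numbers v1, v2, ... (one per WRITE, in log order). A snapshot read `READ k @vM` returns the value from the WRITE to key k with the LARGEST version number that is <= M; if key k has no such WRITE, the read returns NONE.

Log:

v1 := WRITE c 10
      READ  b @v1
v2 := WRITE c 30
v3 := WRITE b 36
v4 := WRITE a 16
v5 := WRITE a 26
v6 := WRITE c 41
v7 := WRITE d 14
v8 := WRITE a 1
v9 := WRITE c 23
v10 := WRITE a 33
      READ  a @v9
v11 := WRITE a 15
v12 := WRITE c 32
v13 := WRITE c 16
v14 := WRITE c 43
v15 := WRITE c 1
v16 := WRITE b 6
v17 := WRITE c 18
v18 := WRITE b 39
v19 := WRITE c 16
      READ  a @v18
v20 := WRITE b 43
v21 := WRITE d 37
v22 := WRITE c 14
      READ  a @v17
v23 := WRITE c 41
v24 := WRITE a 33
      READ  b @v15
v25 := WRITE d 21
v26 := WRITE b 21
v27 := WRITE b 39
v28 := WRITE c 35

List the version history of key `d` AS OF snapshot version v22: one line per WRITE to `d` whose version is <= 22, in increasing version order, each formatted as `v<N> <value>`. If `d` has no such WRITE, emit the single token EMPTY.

Answer: v7 14
v21 37

Derivation:
Scan writes for key=d with version <= 22:
  v1 WRITE c 10 -> skip
  v2 WRITE c 30 -> skip
  v3 WRITE b 36 -> skip
  v4 WRITE a 16 -> skip
  v5 WRITE a 26 -> skip
  v6 WRITE c 41 -> skip
  v7 WRITE d 14 -> keep
  v8 WRITE a 1 -> skip
  v9 WRITE c 23 -> skip
  v10 WRITE a 33 -> skip
  v11 WRITE a 15 -> skip
  v12 WRITE c 32 -> skip
  v13 WRITE c 16 -> skip
  v14 WRITE c 43 -> skip
  v15 WRITE c 1 -> skip
  v16 WRITE b 6 -> skip
  v17 WRITE c 18 -> skip
  v18 WRITE b 39 -> skip
  v19 WRITE c 16 -> skip
  v20 WRITE b 43 -> skip
  v21 WRITE d 37 -> keep
  v22 WRITE c 14 -> skip
  v23 WRITE c 41 -> skip
  v24 WRITE a 33 -> skip
  v25 WRITE d 21 -> drop (> snap)
  v26 WRITE b 21 -> skip
  v27 WRITE b 39 -> skip
  v28 WRITE c 35 -> skip
Collected: [(7, 14), (21, 37)]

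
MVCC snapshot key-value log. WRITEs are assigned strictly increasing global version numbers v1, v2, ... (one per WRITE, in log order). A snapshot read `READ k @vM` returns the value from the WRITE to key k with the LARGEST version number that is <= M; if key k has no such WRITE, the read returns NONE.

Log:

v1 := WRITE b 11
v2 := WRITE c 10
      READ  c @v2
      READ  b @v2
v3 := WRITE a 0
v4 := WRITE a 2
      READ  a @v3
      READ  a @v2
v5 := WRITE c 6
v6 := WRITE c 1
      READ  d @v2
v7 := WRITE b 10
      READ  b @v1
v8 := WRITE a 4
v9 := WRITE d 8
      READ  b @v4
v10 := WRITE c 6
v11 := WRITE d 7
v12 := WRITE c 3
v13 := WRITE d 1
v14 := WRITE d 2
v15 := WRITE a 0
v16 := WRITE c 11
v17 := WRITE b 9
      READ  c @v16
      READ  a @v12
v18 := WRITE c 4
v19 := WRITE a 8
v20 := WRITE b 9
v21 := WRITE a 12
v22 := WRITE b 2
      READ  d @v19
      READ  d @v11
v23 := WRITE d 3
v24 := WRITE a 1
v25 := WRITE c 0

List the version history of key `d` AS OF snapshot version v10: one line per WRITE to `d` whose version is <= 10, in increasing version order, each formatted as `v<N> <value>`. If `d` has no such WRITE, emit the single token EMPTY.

Scan writes for key=d with version <= 10:
  v1 WRITE b 11 -> skip
  v2 WRITE c 10 -> skip
  v3 WRITE a 0 -> skip
  v4 WRITE a 2 -> skip
  v5 WRITE c 6 -> skip
  v6 WRITE c 1 -> skip
  v7 WRITE b 10 -> skip
  v8 WRITE a 4 -> skip
  v9 WRITE d 8 -> keep
  v10 WRITE c 6 -> skip
  v11 WRITE d 7 -> drop (> snap)
  v12 WRITE c 3 -> skip
  v13 WRITE d 1 -> drop (> snap)
  v14 WRITE d 2 -> drop (> snap)
  v15 WRITE a 0 -> skip
  v16 WRITE c 11 -> skip
  v17 WRITE b 9 -> skip
  v18 WRITE c 4 -> skip
  v19 WRITE a 8 -> skip
  v20 WRITE b 9 -> skip
  v21 WRITE a 12 -> skip
  v22 WRITE b 2 -> skip
  v23 WRITE d 3 -> drop (> snap)
  v24 WRITE a 1 -> skip
  v25 WRITE c 0 -> skip
Collected: [(9, 8)]

Answer: v9 8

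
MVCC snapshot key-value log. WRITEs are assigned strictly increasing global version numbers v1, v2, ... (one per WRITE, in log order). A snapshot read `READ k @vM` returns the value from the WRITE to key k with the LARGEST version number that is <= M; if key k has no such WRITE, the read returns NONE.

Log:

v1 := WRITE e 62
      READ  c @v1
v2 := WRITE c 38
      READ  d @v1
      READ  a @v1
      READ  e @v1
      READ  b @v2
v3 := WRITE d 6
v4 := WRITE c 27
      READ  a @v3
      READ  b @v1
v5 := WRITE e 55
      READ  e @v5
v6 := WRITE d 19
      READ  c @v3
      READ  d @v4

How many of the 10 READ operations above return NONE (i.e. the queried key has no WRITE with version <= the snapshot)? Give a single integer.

v1: WRITE e=62  (e history now [(1, 62)])
READ c @v1: history=[] -> no version <= 1 -> NONE
v2: WRITE c=38  (c history now [(2, 38)])
READ d @v1: history=[] -> no version <= 1 -> NONE
READ a @v1: history=[] -> no version <= 1 -> NONE
READ e @v1: history=[(1, 62)] -> pick v1 -> 62
READ b @v2: history=[] -> no version <= 2 -> NONE
v3: WRITE d=6  (d history now [(3, 6)])
v4: WRITE c=27  (c history now [(2, 38), (4, 27)])
READ a @v3: history=[] -> no version <= 3 -> NONE
READ b @v1: history=[] -> no version <= 1 -> NONE
v5: WRITE e=55  (e history now [(1, 62), (5, 55)])
READ e @v5: history=[(1, 62), (5, 55)] -> pick v5 -> 55
v6: WRITE d=19  (d history now [(3, 6), (6, 19)])
READ c @v3: history=[(2, 38), (4, 27)] -> pick v2 -> 38
READ d @v4: history=[(3, 6), (6, 19)] -> pick v3 -> 6
Read results in order: ['NONE', 'NONE', 'NONE', '62', 'NONE', 'NONE', 'NONE', '55', '38', '6']
NONE count = 6

Answer: 6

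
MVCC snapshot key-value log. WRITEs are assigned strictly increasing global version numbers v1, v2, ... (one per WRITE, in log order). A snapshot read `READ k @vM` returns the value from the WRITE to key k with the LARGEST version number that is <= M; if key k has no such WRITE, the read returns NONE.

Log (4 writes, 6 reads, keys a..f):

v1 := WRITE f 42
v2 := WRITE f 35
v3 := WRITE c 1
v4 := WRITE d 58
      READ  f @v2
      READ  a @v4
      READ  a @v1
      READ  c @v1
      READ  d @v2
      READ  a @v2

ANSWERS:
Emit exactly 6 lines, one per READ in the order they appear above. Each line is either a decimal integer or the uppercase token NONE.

v1: WRITE f=42  (f history now [(1, 42)])
v2: WRITE f=35  (f history now [(1, 42), (2, 35)])
v3: WRITE c=1  (c history now [(3, 1)])
v4: WRITE d=58  (d history now [(4, 58)])
READ f @v2: history=[(1, 42), (2, 35)] -> pick v2 -> 35
READ a @v4: history=[] -> no version <= 4 -> NONE
READ a @v1: history=[] -> no version <= 1 -> NONE
READ c @v1: history=[(3, 1)] -> no version <= 1 -> NONE
READ d @v2: history=[(4, 58)] -> no version <= 2 -> NONE
READ a @v2: history=[] -> no version <= 2 -> NONE

Answer: 35
NONE
NONE
NONE
NONE
NONE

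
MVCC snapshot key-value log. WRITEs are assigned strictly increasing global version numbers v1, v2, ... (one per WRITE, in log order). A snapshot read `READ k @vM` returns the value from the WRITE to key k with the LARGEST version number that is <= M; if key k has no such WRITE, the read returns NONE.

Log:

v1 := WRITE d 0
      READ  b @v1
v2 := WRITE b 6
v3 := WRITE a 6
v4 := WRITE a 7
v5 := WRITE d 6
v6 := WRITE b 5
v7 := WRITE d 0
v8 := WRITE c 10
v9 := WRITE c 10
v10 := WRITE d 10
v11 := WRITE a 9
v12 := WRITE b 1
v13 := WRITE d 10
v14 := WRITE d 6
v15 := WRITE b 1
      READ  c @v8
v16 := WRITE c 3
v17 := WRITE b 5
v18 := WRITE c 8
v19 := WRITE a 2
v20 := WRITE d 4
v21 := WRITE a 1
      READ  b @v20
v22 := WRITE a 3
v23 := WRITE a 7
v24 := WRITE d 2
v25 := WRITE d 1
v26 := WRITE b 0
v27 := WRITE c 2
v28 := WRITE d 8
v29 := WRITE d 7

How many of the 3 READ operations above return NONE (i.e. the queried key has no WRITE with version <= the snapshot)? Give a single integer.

v1: WRITE d=0  (d history now [(1, 0)])
READ b @v1: history=[] -> no version <= 1 -> NONE
v2: WRITE b=6  (b history now [(2, 6)])
v3: WRITE a=6  (a history now [(3, 6)])
v4: WRITE a=7  (a history now [(3, 6), (4, 7)])
v5: WRITE d=6  (d history now [(1, 0), (5, 6)])
v6: WRITE b=5  (b history now [(2, 6), (6, 5)])
v7: WRITE d=0  (d history now [(1, 0), (5, 6), (7, 0)])
v8: WRITE c=10  (c history now [(8, 10)])
v9: WRITE c=10  (c history now [(8, 10), (9, 10)])
v10: WRITE d=10  (d history now [(1, 0), (5, 6), (7, 0), (10, 10)])
v11: WRITE a=9  (a history now [(3, 6), (4, 7), (11, 9)])
v12: WRITE b=1  (b history now [(2, 6), (6, 5), (12, 1)])
v13: WRITE d=10  (d history now [(1, 0), (5, 6), (7, 0), (10, 10), (13, 10)])
v14: WRITE d=6  (d history now [(1, 0), (5, 6), (7, 0), (10, 10), (13, 10), (14, 6)])
v15: WRITE b=1  (b history now [(2, 6), (6, 5), (12, 1), (15, 1)])
READ c @v8: history=[(8, 10), (9, 10)] -> pick v8 -> 10
v16: WRITE c=3  (c history now [(8, 10), (9, 10), (16, 3)])
v17: WRITE b=5  (b history now [(2, 6), (6, 5), (12, 1), (15, 1), (17, 5)])
v18: WRITE c=8  (c history now [(8, 10), (9, 10), (16, 3), (18, 8)])
v19: WRITE a=2  (a history now [(3, 6), (4, 7), (11, 9), (19, 2)])
v20: WRITE d=4  (d history now [(1, 0), (5, 6), (7, 0), (10, 10), (13, 10), (14, 6), (20, 4)])
v21: WRITE a=1  (a history now [(3, 6), (4, 7), (11, 9), (19, 2), (21, 1)])
READ b @v20: history=[(2, 6), (6, 5), (12, 1), (15, 1), (17, 5)] -> pick v17 -> 5
v22: WRITE a=3  (a history now [(3, 6), (4, 7), (11, 9), (19, 2), (21, 1), (22, 3)])
v23: WRITE a=7  (a history now [(3, 6), (4, 7), (11, 9), (19, 2), (21, 1), (22, 3), (23, 7)])
v24: WRITE d=2  (d history now [(1, 0), (5, 6), (7, 0), (10, 10), (13, 10), (14, 6), (20, 4), (24, 2)])
v25: WRITE d=1  (d history now [(1, 0), (5, 6), (7, 0), (10, 10), (13, 10), (14, 6), (20, 4), (24, 2), (25, 1)])
v26: WRITE b=0  (b history now [(2, 6), (6, 5), (12, 1), (15, 1), (17, 5), (26, 0)])
v27: WRITE c=2  (c history now [(8, 10), (9, 10), (16, 3), (18, 8), (27, 2)])
v28: WRITE d=8  (d history now [(1, 0), (5, 6), (7, 0), (10, 10), (13, 10), (14, 6), (20, 4), (24, 2), (25, 1), (28, 8)])
v29: WRITE d=7  (d history now [(1, 0), (5, 6), (7, 0), (10, 10), (13, 10), (14, 6), (20, 4), (24, 2), (25, 1), (28, 8), (29, 7)])
Read results in order: ['NONE', '10', '5']
NONE count = 1

Answer: 1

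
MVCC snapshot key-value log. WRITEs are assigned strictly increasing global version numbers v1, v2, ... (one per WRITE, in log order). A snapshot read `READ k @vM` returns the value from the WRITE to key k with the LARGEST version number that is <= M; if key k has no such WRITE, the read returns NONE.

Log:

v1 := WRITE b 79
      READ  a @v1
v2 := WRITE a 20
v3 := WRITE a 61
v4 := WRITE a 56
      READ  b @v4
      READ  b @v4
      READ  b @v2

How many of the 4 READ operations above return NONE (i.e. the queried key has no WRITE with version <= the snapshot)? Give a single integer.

Answer: 1

Derivation:
v1: WRITE b=79  (b history now [(1, 79)])
READ a @v1: history=[] -> no version <= 1 -> NONE
v2: WRITE a=20  (a history now [(2, 20)])
v3: WRITE a=61  (a history now [(2, 20), (3, 61)])
v4: WRITE a=56  (a history now [(2, 20), (3, 61), (4, 56)])
READ b @v4: history=[(1, 79)] -> pick v1 -> 79
READ b @v4: history=[(1, 79)] -> pick v1 -> 79
READ b @v2: history=[(1, 79)] -> pick v1 -> 79
Read results in order: ['NONE', '79', '79', '79']
NONE count = 1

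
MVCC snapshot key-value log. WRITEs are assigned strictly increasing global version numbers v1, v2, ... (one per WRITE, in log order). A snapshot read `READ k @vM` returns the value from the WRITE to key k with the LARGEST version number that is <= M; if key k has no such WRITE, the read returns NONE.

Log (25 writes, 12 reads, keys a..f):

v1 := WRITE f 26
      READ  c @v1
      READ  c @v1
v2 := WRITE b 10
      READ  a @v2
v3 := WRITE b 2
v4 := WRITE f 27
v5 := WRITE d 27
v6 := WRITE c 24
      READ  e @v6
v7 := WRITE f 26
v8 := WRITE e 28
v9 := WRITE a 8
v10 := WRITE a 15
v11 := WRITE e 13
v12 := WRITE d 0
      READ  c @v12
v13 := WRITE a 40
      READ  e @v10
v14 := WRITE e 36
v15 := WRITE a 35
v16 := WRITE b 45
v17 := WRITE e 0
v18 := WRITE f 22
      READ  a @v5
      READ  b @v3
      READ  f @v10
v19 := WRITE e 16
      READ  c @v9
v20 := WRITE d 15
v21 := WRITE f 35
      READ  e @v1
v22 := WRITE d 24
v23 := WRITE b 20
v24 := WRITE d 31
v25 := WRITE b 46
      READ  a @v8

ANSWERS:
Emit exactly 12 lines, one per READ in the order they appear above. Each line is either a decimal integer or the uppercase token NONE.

Answer: NONE
NONE
NONE
NONE
24
28
NONE
2
26
24
NONE
NONE

Derivation:
v1: WRITE f=26  (f history now [(1, 26)])
READ c @v1: history=[] -> no version <= 1 -> NONE
READ c @v1: history=[] -> no version <= 1 -> NONE
v2: WRITE b=10  (b history now [(2, 10)])
READ a @v2: history=[] -> no version <= 2 -> NONE
v3: WRITE b=2  (b history now [(2, 10), (3, 2)])
v4: WRITE f=27  (f history now [(1, 26), (4, 27)])
v5: WRITE d=27  (d history now [(5, 27)])
v6: WRITE c=24  (c history now [(6, 24)])
READ e @v6: history=[] -> no version <= 6 -> NONE
v7: WRITE f=26  (f history now [(1, 26), (4, 27), (7, 26)])
v8: WRITE e=28  (e history now [(8, 28)])
v9: WRITE a=8  (a history now [(9, 8)])
v10: WRITE a=15  (a history now [(9, 8), (10, 15)])
v11: WRITE e=13  (e history now [(8, 28), (11, 13)])
v12: WRITE d=0  (d history now [(5, 27), (12, 0)])
READ c @v12: history=[(6, 24)] -> pick v6 -> 24
v13: WRITE a=40  (a history now [(9, 8), (10, 15), (13, 40)])
READ e @v10: history=[(8, 28), (11, 13)] -> pick v8 -> 28
v14: WRITE e=36  (e history now [(8, 28), (11, 13), (14, 36)])
v15: WRITE a=35  (a history now [(9, 8), (10, 15), (13, 40), (15, 35)])
v16: WRITE b=45  (b history now [(2, 10), (3, 2), (16, 45)])
v17: WRITE e=0  (e history now [(8, 28), (11, 13), (14, 36), (17, 0)])
v18: WRITE f=22  (f history now [(1, 26), (4, 27), (7, 26), (18, 22)])
READ a @v5: history=[(9, 8), (10, 15), (13, 40), (15, 35)] -> no version <= 5 -> NONE
READ b @v3: history=[(2, 10), (3, 2), (16, 45)] -> pick v3 -> 2
READ f @v10: history=[(1, 26), (4, 27), (7, 26), (18, 22)] -> pick v7 -> 26
v19: WRITE e=16  (e history now [(8, 28), (11, 13), (14, 36), (17, 0), (19, 16)])
READ c @v9: history=[(6, 24)] -> pick v6 -> 24
v20: WRITE d=15  (d history now [(5, 27), (12, 0), (20, 15)])
v21: WRITE f=35  (f history now [(1, 26), (4, 27), (7, 26), (18, 22), (21, 35)])
READ e @v1: history=[(8, 28), (11, 13), (14, 36), (17, 0), (19, 16)] -> no version <= 1 -> NONE
v22: WRITE d=24  (d history now [(5, 27), (12, 0), (20, 15), (22, 24)])
v23: WRITE b=20  (b history now [(2, 10), (3, 2), (16, 45), (23, 20)])
v24: WRITE d=31  (d history now [(5, 27), (12, 0), (20, 15), (22, 24), (24, 31)])
v25: WRITE b=46  (b history now [(2, 10), (3, 2), (16, 45), (23, 20), (25, 46)])
READ a @v8: history=[(9, 8), (10, 15), (13, 40), (15, 35)] -> no version <= 8 -> NONE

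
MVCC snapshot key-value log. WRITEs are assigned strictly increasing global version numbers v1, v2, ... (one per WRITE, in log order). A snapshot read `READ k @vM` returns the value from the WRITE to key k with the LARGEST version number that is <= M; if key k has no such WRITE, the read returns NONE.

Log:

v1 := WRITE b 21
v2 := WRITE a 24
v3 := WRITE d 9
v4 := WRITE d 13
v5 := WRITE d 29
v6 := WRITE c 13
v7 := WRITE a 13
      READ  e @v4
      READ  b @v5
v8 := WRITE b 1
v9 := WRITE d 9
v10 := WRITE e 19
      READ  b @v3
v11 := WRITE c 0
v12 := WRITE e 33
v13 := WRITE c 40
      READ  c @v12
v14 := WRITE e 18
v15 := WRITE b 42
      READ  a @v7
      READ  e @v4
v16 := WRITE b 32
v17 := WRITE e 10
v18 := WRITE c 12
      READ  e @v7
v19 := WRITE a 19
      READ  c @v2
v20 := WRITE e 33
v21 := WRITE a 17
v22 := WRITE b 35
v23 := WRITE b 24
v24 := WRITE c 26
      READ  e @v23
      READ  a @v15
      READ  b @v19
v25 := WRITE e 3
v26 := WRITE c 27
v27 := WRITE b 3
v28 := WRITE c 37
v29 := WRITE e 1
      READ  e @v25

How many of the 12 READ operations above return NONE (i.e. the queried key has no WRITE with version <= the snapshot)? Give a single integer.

Answer: 4

Derivation:
v1: WRITE b=21  (b history now [(1, 21)])
v2: WRITE a=24  (a history now [(2, 24)])
v3: WRITE d=9  (d history now [(3, 9)])
v4: WRITE d=13  (d history now [(3, 9), (4, 13)])
v5: WRITE d=29  (d history now [(3, 9), (4, 13), (5, 29)])
v6: WRITE c=13  (c history now [(6, 13)])
v7: WRITE a=13  (a history now [(2, 24), (7, 13)])
READ e @v4: history=[] -> no version <= 4 -> NONE
READ b @v5: history=[(1, 21)] -> pick v1 -> 21
v8: WRITE b=1  (b history now [(1, 21), (8, 1)])
v9: WRITE d=9  (d history now [(3, 9), (4, 13), (5, 29), (9, 9)])
v10: WRITE e=19  (e history now [(10, 19)])
READ b @v3: history=[(1, 21), (8, 1)] -> pick v1 -> 21
v11: WRITE c=0  (c history now [(6, 13), (11, 0)])
v12: WRITE e=33  (e history now [(10, 19), (12, 33)])
v13: WRITE c=40  (c history now [(6, 13), (11, 0), (13, 40)])
READ c @v12: history=[(6, 13), (11, 0), (13, 40)] -> pick v11 -> 0
v14: WRITE e=18  (e history now [(10, 19), (12, 33), (14, 18)])
v15: WRITE b=42  (b history now [(1, 21), (8, 1), (15, 42)])
READ a @v7: history=[(2, 24), (7, 13)] -> pick v7 -> 13
READ e @v4: history=[(10, 19), (12, 33), (14, 18)] -> no version <= 4 -> NONE
v16: WRITE b=32  (b history now [(1, 21), (8, 1), (15, 42), (16, 32)])
v17: WRITE e=10  (e history now [(10, 19), (12, 33), (14, 18), (17, 10)])
v18: WRITE c=12  (c history now [(6, 13), (11, 0), (13, 40), (18, 12)])
READ e @v7: history=[(10, 19), (12, 33), (14, 18), (17, 10)] -> no version <= 7 -> NONE
v19: WRITE a=19  (a history now [(2, 24), (7, 13), (19, 19)])
READ c @v2: history=[(6, 13), (11, 0), (13, 40), (18, 12)] -> no version <= 2 -> NONE
v20: WRITE e=33  (e history now [(10, 19), (12, 33), (14, 18), (17, 10), (20, 33)])
v21: WRITE a=17  (a history now [(2, 24), (7, 13), (19, 19), (21, 17)])
v22: WRITE b=35  (b history now [(1, 21), (8, 1), (15, 42), (16, 32), (22, 35)])
v23: WRITE b=24  (b history now [(1, 21), (8, 1), (15, 42), (16, 32), (22, 35), (23, 24)])
v24: WRITE c=26  (c history now [(6, 13), (11, 0), (13, 40), (18, 12), (24, 26)])
READ e @v23: history=[(10, 19), (12, 33), (14, 18), (17, 10), (20, 33)] -> pick v20 -> 33
READ a @v15: history=[(2, 24), (7, 13), (19, 19), (21, 17)] -> pick v7 -> 13
READ b @v19: history=[(1, 21), (8, 1), (15, 42), (16, 32), (22, 35), (23, 24)] -> pick v16 -> 32
v25: WRITE e=3  (e history now [(10, 19), (12, 33), (14, 18), (17, 10), (20, 33), (25, 3)])
v26: WRITE c=27  (c history now [(6, 13), (11, 0), (13, 40), (18, 12), (24, 26), (26, 27)])
v27: WRITE b=3  (b history now [(1, 21), (8, 1), (15, 42), (16, 32), (22, 35), (23, 24), (27, 3)])
v28: WRITE c=37  (c history now [(6, 13), (11, 0), (13, 40), (18, 12), (24, 26), (26, 27), (28, 37)])
v29: WRITE e=1  (e history now [(10, 19), (12, 33), (14, 18), (17, 10), (20, 33), (25, 3), (29, 1)])
READ e @v25: history=[(10, 19), (12, 33), (14, 18), (17, 10), (20, 33), (25, 3), (29, 1)] -> pick v25 -> 3
Read results in order: ['NONE', '21', '21', '0', '13', 'NONE', 'NONE', 'NONE', '33', '13', '32', '3']
NONE count = 4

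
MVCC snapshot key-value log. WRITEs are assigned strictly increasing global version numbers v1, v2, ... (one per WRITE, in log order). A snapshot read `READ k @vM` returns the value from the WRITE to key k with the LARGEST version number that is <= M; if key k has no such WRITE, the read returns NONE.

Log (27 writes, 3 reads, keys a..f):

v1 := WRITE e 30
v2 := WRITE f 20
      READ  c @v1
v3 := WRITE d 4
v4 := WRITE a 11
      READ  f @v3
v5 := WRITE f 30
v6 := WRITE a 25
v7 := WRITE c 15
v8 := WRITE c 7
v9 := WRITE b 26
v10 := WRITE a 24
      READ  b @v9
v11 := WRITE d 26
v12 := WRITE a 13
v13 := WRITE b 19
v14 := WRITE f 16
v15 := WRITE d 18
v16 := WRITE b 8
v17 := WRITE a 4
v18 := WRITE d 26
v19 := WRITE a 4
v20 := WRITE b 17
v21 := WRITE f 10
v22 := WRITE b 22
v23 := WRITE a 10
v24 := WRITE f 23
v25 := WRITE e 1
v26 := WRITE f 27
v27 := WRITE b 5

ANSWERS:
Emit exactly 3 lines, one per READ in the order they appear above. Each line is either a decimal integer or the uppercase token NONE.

Answer: NONE
20
26

Derivation:
v1: WRITE e=30  (e history now [(1, 30)])
v2: WRITE f=20  (f history now [(2, 20)])
READ c @v1: history=[] -> no version <= 1 -> NONE
v3: WRITE d=4  (d history now [(3, 4)])
v4: WRITE a=11  (a history now [(4, 11)])
READ f @v3: history=[(2, 20)] -> pick v2 -> 20
v5: WRITE f=30  (f history now [(2, 20), (5, 30)])
v6: WRITE a=25  (a history now [(4, 11), (6, 25)])
v7: WRITE c=15  (c history now [(7, 15)])
v8: WRITE c=7  (c history now [(7, 15), (8, 7)])
v9: WRITE b=26  (b history now [(9, 26)])
v10: WRITE a=24  (a history now [(4, 11), (6, 25), (10, 24)])
READ b @v9: history=[(9, 26)] -> pick v9 -> 26
v11: WRITE d=26  (d history now [(3, 4), (11, 26)])
v12: WRITE a=13  (a history now [(4, 11), (6, 25), (10, 24), (12, 13)])
v13: WRITE b=19  (b history now [(9, 26), (13, 19)])
v14: WRITE f=16  (f history now [(2, 20), (5, 30), (14, 16)])
v15: WRITE d=18  (d history now [(3, 4), (11, 26), (15, 18)])
v16: WRITE b=8  (b history now [(9, 26), (13, 19), (16, 8)])
v17: WRITE a=4  (a history now [(4, 11), (6, 25), (10, 24), (12, 13), (17, 4)])
v18: WRITE d=26  (d history now [(3, 4), (11, 26), (15, 18), (18, 26)])
v19: WRITE a=4  (a history now [(4, 11), (6, 25), (10, 24), (12, 13), (17, 4), (19, 4)])
v20: WRITE b=17  (b history now [(9, 26), (13, 19), (16, 8), (20, 17)])
v21: WRITE f=10  (f history now [(2, 20), (5, 30), (14, 16), (21, 10)])
v22: WRITE b=22  (b history now [(9, 26), (13, 19), (16, 8), (20, 17), (22, 22)])
v23: WRITE a=10  (a history now [(4, 11), (6, 25), (10, 24), (12, 13), (17, 4), (19, 4), (23, 10)])
v24: WRITE f=23  (f history now [(2, 20), (5, 30), (14, 16), (21, 10), (24, 23)])
v25: WRITE e=1  (e history now [(1, 30), (25, 1)])
v26: WRITE f=27  (f history now [(2, 20), (5, 30), (14, 16), (21, 10), (24, 23), (26, 27)])
v27: WRITE b=5  (b history now [(9, 26), (13, 19), (16, 8), (20, 17), (22, 22), (27, 5)])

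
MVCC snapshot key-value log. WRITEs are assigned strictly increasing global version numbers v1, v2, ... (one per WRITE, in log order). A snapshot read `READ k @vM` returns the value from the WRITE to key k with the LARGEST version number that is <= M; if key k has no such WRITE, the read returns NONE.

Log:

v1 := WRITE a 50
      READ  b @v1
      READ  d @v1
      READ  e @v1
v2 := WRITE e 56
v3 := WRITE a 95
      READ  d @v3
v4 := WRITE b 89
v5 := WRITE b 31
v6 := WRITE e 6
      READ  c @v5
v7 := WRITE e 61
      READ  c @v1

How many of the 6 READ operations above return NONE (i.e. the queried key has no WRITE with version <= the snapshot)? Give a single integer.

v1: WRITE a=50  (a history now [(1, 50)])
READ b @v1: history=[] -> no version <= 1 -> NONE
READ d @v1: history=[] -> no version <= 1 -> NONE
READ e @v1: history=[] -> no version <= 1 -> NONE
v2: WRITE e=56  (e history now [(2, 56)])
v3: WRITE a=95  (a history now [(1, 50), (3, 95)])
READ d @v3: history=[] -> no version <= 3 -> NONE
v4: WRITE b=89  (b history now [(4, 89)])
v5: WRITE b=31  (b history now [(4, 89), (5, 31)])
v6: WRITE e=6  (e history now [(2, 56), (6, 6)])
READ c @v5: history=[] -> no version <= 5 -> NONE
v7: WRITE e=61  (e history now [(2, 56), (6, 6), (7, 61)])
READ c @v1: history=[] -> no version <= 1 -> NONE
Read results in order: ['NONE', 'NONE', 'NONE', 'NONE', 'NONE', 'NONE']
NONE count = 6

Answer: 6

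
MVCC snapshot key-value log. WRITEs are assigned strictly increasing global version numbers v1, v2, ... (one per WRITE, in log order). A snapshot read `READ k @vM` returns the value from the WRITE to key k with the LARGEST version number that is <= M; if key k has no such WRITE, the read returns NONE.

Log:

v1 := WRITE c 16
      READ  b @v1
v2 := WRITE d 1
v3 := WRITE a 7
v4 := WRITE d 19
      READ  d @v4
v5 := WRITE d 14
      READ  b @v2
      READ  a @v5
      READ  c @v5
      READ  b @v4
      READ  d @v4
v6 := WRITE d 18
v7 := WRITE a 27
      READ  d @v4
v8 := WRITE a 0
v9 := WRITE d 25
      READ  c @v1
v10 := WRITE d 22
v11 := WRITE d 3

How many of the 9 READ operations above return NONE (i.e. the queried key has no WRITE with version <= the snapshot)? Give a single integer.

v1: WRITE c=16  (c history now [(1, 16)])
READ b @v1: history=[] -> no version <= 1 -> NONE
v2: WRITE d=1  (d history now [(2, 1)])
v3: WRITE a=7  (a history now [(3, 7)])
v4: WRITE d=19  (d history now [(2, 1), (4, 19)])
READ d @v4: history=[(2, 1), (4, 19)] -> pick v4 -> 19
v5: WRITE d=14  (d history now [(2, 1), (4, 19), (5, 14)])
READ b @v2: history=[] -> no version <= 2 -> NONE
READ a @v5: history=[(3, 7)] -> pick v3 -> 7
READ c @v5: history=[(1, 16)] -> pick v1 -> 16
READ b @v4: history=[] -> no version <= 4 -> NONE
READ d @v4: history=[(2, 1), (4, 19), (5, 14)] -> pick v4 -> 19
v6: WRITE d=18  (d history now [(2, 1), (4, 19), (5, 14), (6, 18)])
v7: WRITE a=27  (a history now [(3, 7), (7, 27)])
READ d @v4: history=[(2, 1), (4, 19), (5, 14), (6, 18)] -> pick v4 -> 19
v8: WRITE a=0  (a history now [(3, 7), (7, 27), (8, 0)])
v9: WRITE d=25  (d history now [(2, 1), (4, 19), (5, 14), (6, 18), (9, 25)])
READ c @v1: history=[(1, 16)] -> pick v1 -> 16
v10: WRITE d=22  (d history now [(2, 1), (4, 19), (5, 14), (6, 18), (9, 25), (10, 22)])
v11: WRITE d=3  (d history now [(2, 1), (4, 19), (5, 14), (6, 18), (9, 25), (10, 22), (11, 3)])
Read results in order: ['NONE', '19', 'NONE', '7', '16', 'NONE', '19', '19', '16']
NONE count = 3

Answer: 3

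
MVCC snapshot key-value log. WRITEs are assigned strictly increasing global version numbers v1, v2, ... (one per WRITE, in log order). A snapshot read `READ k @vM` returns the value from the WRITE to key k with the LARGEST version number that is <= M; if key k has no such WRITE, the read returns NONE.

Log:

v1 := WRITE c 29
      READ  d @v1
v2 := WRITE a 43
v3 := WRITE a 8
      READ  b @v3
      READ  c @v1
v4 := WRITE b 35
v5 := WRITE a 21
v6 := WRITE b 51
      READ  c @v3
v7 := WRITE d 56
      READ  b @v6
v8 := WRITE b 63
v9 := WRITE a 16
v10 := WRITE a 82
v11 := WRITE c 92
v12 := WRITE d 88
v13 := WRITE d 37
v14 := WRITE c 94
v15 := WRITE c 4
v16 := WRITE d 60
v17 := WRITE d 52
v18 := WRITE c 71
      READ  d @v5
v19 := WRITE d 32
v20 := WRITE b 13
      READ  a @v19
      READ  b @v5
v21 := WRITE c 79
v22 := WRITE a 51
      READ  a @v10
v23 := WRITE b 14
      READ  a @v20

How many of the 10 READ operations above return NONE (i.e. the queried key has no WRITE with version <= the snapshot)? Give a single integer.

v1: WRITE c=29  (c history now [(1, 29)])
READ d @v1: history=[] -> no version <= 1 -> NONE
v2: WRITE a=43  (a history now [(2, 43)])
v3: WRITE a=8  (a history now [(2, 43), (3, 8)])
READ b @v3: history=[] -> no version <= 3 -> NONE
READ c @v1: history=[(1, 29)] -> pick v1 -> 29
v4: WRITE b=35  (b history now [(4, 35)])
v5: WRITE a=21  (a history now [(2, 43), (3, 8), (5, 21)])
v6: WRITE b=51  (b history now [(4, 35), (6, 51)])
READ c @v3: history=[(1, 29)] -> pick v1 -> 29
v7: WRITE d=56  (d history now [(7, 56)])
READ b @v6: history=[(4, 35), (6, 51)] -> pick v6 -> 51
v8: WRITE b=63  (b history now [(4, 35), (6, 51), (8, 63)])
v9: WRITE a=16  (a history now [(2, 43), (3, 8), (5, 21), (9, 16)])
v10: WRITE a=82  (a history now [(2, 43), (3, 8), (5, 21), (9, 16), (10, 82)])
v11: WRITE c=92  (c history now [(1, 29), (11, 92)])
v12: WRITE d=88  (d history now [(7, 56), (12, 88)])
v13: WRITE d=37  (d history now [(7, 56), (12, 88), (13, 37)])
v14: WRITE c=94  (c history now [(1, 29), (11, 92), (14, 94)])
v15: WRITE c=4  (c history now [(1, 29), (11, 92), (14, 94), (15, 4)])
v16: WRITE d=60  (d history now [(7, 56), (12, 88), (13, 37), (16, 60)])
v17: WRITE d=52  (d history now [(7, 56), (12, 88), (13, 37), (16, 60), (17, 52)])
v18: WRITE c=71  (c history now [(1, 29), (11, 92), (14, 94), (15, 4), (18, 71)])
READ d @v5: history=[(7, 56), (12, 88), (13, 37), (16, 60), (17, 52)] -> no version <= 5 -> NONE
v19: WRITE d=32  (d history now [(7, 56), (12, 88), (13, 37), (16, 60), (17, 52), (19, 32)])
v20: WRITE b=13  (b history now [(4, 35), (6, 51), (8, 63), (20, 13)])
READ a @v19: history=[(2, 43), (3, 8), (5, 21), (9, 16), (10, 82)] -> pick v10 -> 82
READ b @v5: history=[(4, 35), (6, 51), (8, 63), (20, 13)] -> pick v4 -> 35
v21: WRITE c=79  (c history now [(1, 29), (11, 92), (14, 94), (15, 4), (18, 71), (21, 79)])
v22: WRITE a=51  (a history now [(2, 43), (3, 8), (5, 21), (9, 16), (10, 82), (22, 51)])
READ a @v10: history=[(2, 43), (3, 8), (5, 21), (9, 16), (10, 82), (22, 51)] -> pick v10 -> 82
v23: WRITE b=14  (b history now [(4, 35), (6, 51), (8, 63), (20, 13), (23, 14)])
READ a @v20: history=[(2, 43), (3, 8), (5, 21), (9, 16), (10, 82), (22, 51)] -> pick v10 -> 82
Read results in order: ['NONE', 'NONE', '29', '29', '51', 'NONE', '82', '35', '82', '82']
NONE count = 3

Answer: 3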